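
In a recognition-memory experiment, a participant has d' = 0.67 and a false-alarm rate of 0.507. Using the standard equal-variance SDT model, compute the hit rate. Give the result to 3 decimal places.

z(false-alarm rate) = z(0.507) = 0.0175
z(H) = z(FA) + d' = 0.0175 + 0.67 = 0.6875
hit rate = Φ(0.6875) = 0.7541

hit rate = 0.754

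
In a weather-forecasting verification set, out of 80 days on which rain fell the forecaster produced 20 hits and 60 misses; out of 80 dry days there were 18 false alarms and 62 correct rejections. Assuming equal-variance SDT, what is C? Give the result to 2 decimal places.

H = 20/80 = 0.2500
FA = 18/80 = 0.2250
z(H) = -0.674
z(FA) = -0.755
c = −½·[z(H) + z(FA)] = −0.5 × (-0.674 + (-0.755)) = 0.7145
c > 0: the forecaster has a conservative response bias.

C = 0.71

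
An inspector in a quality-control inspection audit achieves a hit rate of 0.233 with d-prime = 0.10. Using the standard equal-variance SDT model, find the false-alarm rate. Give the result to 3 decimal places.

z(hit rate) = z(0.233) = -0.7290
z(FA) = z(H) − d' = -0.7290 − 0.10 = -0.8290
false-alarm rate = Φ(-0.8290) = 0.2036

false-alarm rate = 0.204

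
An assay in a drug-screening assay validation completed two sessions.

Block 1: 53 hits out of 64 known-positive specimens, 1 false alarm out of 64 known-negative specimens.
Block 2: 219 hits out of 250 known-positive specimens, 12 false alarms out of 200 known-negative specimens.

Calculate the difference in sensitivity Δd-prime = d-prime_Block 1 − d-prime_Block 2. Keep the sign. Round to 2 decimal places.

Δd-prime = 0.39

Block 1: z(0.8281) = 0.947, z(0.0156) = -2.155, d' = 3.102
Block 2: z(0.8760) = 1.155, z(0.0600) = -1.555, d' = 2.710
Δd' = d'_Block 1 − d'_Block 2 = 3.102 − 2.710 = 0.392
Block 1 has the higher sensitivity.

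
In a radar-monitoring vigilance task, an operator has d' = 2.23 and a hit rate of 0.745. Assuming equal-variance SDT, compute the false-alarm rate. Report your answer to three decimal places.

false-alarm rate = 0.058

z(hit rate) = z(0.745) = 0.6588
z(FA) = z(H) − d' = 0.6588 − 2.23 = -1.5712
false-alarm rate = Φ(-1.5712) = 0.0581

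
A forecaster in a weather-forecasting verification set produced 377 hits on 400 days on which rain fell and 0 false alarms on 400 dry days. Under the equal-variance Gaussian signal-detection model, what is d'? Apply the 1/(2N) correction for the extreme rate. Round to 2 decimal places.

The false-alarm rate is 0/400 = 0, so apply the 1/(2N) correction: FA → 1/(2·400) = 0.00125.
z(H) = z(0.94250) = 1.576
z(FA) = z(0.00125) = -3.023
d' = 1.576 − (-3.023) = 4.599

d' = 4.60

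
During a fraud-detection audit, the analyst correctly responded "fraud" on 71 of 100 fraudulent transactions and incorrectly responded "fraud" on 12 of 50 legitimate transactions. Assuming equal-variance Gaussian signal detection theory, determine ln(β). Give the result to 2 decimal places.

ln β = 0.10

H = 71/100 = 0.7100
FA = 12/50 = 0.2400
z(0.7100) = 0.553, z(0.2400) = -0.706
ln β = −½·[z(H)² − z(FA)²] = −0.5 × (0.306 − 0.498) = 0.096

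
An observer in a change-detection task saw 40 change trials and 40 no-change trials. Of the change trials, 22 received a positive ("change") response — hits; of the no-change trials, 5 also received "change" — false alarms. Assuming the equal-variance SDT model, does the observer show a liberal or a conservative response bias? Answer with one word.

conservative

z(H) = 0.126, z(FA) = -1.150
c = −½·(z(H) + z(FA)) = 0.512
c > 0 → conservative criterion (biased toward responding “no”).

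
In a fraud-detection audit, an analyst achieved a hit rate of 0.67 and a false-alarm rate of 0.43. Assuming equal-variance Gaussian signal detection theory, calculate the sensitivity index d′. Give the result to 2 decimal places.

d′ = 0.62

Φ⁻¹(0.67) = 0.440, Φ⁻¹(0.43) = -0.176
d' = z(H) − z(FA) = 0.440 − (-0.176) = 0.616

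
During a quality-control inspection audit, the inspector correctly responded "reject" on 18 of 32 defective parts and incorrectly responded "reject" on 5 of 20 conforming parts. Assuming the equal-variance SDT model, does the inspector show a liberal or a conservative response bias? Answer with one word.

z(H) = 0.157, z(FA) = -0.674
c = −½·(z(H) + z(FA)) = 0.2585
c > 0 → conservative criterion (biased toward responding “no”).

conservative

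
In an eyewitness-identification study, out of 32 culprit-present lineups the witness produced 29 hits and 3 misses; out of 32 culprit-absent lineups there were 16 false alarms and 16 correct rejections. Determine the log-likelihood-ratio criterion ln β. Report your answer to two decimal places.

ln β = -0.87

H = 29/32 = 0.9062
FA = 16/32 = 0.5000
Φ⁻¹(H) = Φ⁻¹(0.9062) = 1.318
Φ⁻¹(FA) = Φ⁻¹(0.5000) = 0.000
ln β = −½·[z(H)² − z(FA)²] = −0.5 × (1.737 − 0.000) = -0.8685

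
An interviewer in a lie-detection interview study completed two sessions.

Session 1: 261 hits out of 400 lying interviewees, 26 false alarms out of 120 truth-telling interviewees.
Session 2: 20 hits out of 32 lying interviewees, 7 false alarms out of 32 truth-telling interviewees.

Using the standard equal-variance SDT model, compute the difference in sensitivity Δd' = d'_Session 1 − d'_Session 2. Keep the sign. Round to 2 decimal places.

Δd' = 0.08

Session 1: z(0.6525) = 0.392, z(0.2167) = -0.783, d' = 1.175
Session 2: z(0.6250) = 0.319, z(0.2188) = -0.776, d' = 1.095
Δd' = d'_Session 1 − d'_Session 2 = 1.175 − 1.095 = 0.080
Session 1 has the higher sensitivity.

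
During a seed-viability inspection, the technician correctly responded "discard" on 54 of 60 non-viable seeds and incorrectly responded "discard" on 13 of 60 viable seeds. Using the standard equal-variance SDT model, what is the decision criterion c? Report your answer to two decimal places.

c = -0.25

H = 54/60 = 0.9000
FA = 13/60 = 0.2167
z(H) = z(0.9000) = 1.2816
z(FA) = z(0.2167) = -0.7834
c = −½·[z(H) + z(FA)] = −0.5 × (1.2816 + (-0.7834)) = -0.2491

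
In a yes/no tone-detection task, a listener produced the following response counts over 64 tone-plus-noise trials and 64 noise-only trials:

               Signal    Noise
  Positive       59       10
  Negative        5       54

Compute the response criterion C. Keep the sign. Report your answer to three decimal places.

H = 59/64 = 0.9219
FA = 10/64 = 0.1562
z(H) = z(0.9219) = 1.4180
z(FA) = z(0.1562) = -1.0102
c = −½·[z(H) + z(FA)] = −0.5 × (1.4180 + (-1.0102)) = -0.2039

C = -0.204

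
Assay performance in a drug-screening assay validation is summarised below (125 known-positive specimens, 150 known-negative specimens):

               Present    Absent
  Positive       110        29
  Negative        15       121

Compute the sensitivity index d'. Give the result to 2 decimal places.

d' = 2.04

H = 110/125 = 0.8800
FA = 29/150 = 0.1933
z(H) = z(0.8800) = 1.1750
z(FA) = z(0.1933) = -0.8658
d' = z(H) − z(FA) = 1.1750 − (-0.8658) = 2.0408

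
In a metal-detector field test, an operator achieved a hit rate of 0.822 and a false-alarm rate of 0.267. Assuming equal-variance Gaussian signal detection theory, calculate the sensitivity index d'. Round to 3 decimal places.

Φ⁻¹(H) = Φ⁻¹(0.822) = 0.9230
Φ⁻¹(FA) = Φ⁻¹(0.267) = -0.6219
d' = z(H) − z(FA) = 0.9230 − (-0.6219) = 1.5449

d' = 1.545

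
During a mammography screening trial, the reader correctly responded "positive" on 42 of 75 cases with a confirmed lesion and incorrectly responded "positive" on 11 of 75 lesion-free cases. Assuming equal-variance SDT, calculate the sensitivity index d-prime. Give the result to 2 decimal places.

d-prime = 1.20

H = 42/75 = 0.5600
FA = 11/75 = 0.1467
z(H) = z(0.5600) = 0.1510
z(FA) = z(0.1467) = -1.0507
d' = z(H) − z(FA) = 0.1510 − (-1.0507) = 1.2017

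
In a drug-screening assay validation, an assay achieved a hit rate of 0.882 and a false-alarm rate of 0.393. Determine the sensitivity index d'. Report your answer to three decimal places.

d' = 1.457

z(H) = 1.1850
z(FA) = -0.2715
d' = z(H) − z(FA) = 1.1850 − (-0.2715) = 1.4565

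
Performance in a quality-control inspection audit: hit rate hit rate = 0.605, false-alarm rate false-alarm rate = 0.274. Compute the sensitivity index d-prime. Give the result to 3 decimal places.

d-prime = 0.867

Φ⁻¹(0.605) = 0.2663, Φ⁻¹(0.274) = -0.6008
d' = z(H) − z(FA) = 0.2663 − (-0.6008) = 0.8671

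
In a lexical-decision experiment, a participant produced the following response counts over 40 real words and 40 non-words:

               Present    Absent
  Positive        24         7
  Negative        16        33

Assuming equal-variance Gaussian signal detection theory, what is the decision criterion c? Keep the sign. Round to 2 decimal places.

H = 24/40 = 0.6000
FA = 7/40 = 0.1750
z(H) = z(0.6000) = 0.2533
z(FA) = z(0.1750) = -0.9346
c = −½·[z(H) + z(FA)] = −0.5 × (0.2533 + (-0.9346)) = 0.34065

c = 0.34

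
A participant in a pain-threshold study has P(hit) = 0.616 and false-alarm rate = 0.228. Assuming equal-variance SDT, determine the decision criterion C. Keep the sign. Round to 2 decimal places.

z(H) = 0.295
z(FA) = -0.745
c = −½·[z(H) + z(FA)] = −0.5 × (0.295 + (-0.745)) = 0.225

C = 0.23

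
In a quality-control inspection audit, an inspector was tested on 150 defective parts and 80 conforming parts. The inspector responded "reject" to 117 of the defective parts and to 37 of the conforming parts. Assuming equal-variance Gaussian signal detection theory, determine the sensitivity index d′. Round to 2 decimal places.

d′ = 0.87

H = 117/150 = 0.7800
FA = 37/80 = 0.4625
z(H) = 0.7722
z(FA) = -0.0941
d' = z(H) − z(FA) = 0.7722 − (-0.0941) = 0.8663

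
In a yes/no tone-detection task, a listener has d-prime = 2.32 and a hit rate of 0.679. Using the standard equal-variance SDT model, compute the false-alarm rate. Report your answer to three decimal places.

false-alarm rate = 0.032

z(hit rate) = z(0.679) = 0.4649
z(FA) = z(H) − d' = 0.4649 − 2.32 = -1.8551
false-alarm rate = Φ(-1.8551) = 0.0318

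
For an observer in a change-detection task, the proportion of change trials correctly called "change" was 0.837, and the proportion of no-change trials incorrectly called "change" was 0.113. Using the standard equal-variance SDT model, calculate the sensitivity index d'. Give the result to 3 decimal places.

Φ⁻¹(H) = Φ⁻¹(0.837) = 0.9822
Φ⁻¹(FA) = Φ⁻¹(0.113) = -1.2107
d' = z(H) − z(FA) = 0.9822 − (-1.2107) = 2.1929

d' = 2.193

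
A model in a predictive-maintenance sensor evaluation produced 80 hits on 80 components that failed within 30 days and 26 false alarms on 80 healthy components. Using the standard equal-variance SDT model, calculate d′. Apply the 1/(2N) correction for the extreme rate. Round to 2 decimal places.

The hit rate is 80/80 = 1, so apply the 1/(2N) correction: H → 1 − 1/(2·80) = 0.99375.
z(H) = z(0.99375) = 2.498
z(FA) = z(0.32500) = -0.454
d' = 2.498 − (-0.454) = 2.952

d′ = 2.95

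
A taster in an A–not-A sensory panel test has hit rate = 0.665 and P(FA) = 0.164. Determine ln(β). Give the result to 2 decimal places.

ln β = 0.39

z(H) = z(0.665) = 0.426
z(FA) = z(0.164) = -0.978
ln β = −½·[z(H)² − z(FA)²] = −0.5 × (0.181 − 0.956) = 0.3875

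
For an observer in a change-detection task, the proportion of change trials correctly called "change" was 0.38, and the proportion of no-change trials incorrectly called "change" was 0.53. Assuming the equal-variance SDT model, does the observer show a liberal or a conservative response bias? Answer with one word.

conservative

z(H) = -0.305, z(FA) = 0.075
c = −½·(z(H) + z(FA)) = 0.115
c > 0 → conservative criterion (biased toward responding “no”).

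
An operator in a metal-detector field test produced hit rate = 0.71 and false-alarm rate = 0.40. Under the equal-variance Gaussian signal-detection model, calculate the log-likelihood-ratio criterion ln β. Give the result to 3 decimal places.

ln β = -0.121

Φ⁻¹(0.71) = 0.5534, Φ⁻¹(0.40) = -0.2533
ln β = −½·[z(H)² − z(FA)²] = −0.5 × (0.3063 − 0.0642) = -0.12105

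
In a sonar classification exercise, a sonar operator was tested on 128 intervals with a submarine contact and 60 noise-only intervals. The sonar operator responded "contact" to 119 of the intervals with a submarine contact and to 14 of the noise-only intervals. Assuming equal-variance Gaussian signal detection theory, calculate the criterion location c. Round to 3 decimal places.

H = 119/128 = 0.9297
FA = 14/60 = 0.2333
z(0.9297) = 1.4736, z(0.2333) = -0.7280
c = −½·[z(H) + z(FA)] = −0.5 × (1.4736 + (-0.7280)) = -0.3728

c = -0.373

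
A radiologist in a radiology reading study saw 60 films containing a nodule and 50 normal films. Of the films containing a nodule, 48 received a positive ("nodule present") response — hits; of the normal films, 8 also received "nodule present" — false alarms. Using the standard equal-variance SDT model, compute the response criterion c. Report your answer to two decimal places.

H = 48/60 = 0.8000
FA = 8/50 = 0.1600
z(H) = 0.842
z(FA) = -0.994
c = −½·[z(H) + z(FA)] = −0.5 × (0.842 + (-0.994)) = 0.076

c = 0.08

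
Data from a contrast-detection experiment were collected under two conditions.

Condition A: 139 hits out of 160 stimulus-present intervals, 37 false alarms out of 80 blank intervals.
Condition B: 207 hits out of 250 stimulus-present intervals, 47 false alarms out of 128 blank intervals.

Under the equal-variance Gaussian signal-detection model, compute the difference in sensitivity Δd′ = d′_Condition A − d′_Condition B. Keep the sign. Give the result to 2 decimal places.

Δd′ = -0.07

Condition A: z(0.8688) = 1.121, z(0.4625) = -0.094, d' = 1.215
Condition B: z(0.8280) = 0.946, z(0.3672) = -0.339, d' = 1.285
Δd' = d'_Condition A − d'_Condition B = 1.215 − 1.285 = -0.070
Condition B has the higher sensitivity.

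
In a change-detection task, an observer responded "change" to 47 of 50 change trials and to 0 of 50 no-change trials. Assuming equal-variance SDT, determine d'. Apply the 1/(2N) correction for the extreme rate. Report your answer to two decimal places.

The false-alarm rate is 0/50 = 0, so apply the 1/(2N) correction: FA → 1/(2·50) = 0.01000.
z(H) = z(0.94000) = 1.555
z(FA) = z(0.01000) = -2.326
d' = 1.555 − (-2.326) = 3.881

d' = 3.88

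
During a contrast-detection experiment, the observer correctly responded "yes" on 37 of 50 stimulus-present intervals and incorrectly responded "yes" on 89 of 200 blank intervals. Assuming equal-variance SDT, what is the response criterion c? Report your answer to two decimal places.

c = -0.25

H = 37/50 = 0.7400
FA = 89/200 = 0.4450
z(H) = 0.643
z(FA) = -0.138
c = −½·[z(H) + z(FA)] = −0.5 × (0.643 + (-0.138)) = -0.2525
c < 0: the observer has a liberal response bias.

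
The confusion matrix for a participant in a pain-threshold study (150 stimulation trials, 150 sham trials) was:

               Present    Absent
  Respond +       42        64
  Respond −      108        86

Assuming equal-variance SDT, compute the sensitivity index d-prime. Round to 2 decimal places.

H = 42/150 = 0.2800
FA = 64/150 = 0.4267
z(0.2800) = -0.5828, z(0.4267) = -0.1848
d' = z(H) − z(FA) = -0.5828 − (-0.1848) = -0.3980

d-prime = -0.40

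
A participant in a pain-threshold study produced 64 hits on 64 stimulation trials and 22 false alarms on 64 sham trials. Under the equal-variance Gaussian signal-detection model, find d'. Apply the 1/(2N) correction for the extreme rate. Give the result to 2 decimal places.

d' = 2.82

The hit rate is 64/64 = 1, so apply the 1/(2N) correction: H → 1 − 1/(2·64) = 0.99219.
z(H) = z(0.99219) = 2.418
z(FA) = z(0.34375) = -0.402
d' = 2.418 − (-0.402) = 2.820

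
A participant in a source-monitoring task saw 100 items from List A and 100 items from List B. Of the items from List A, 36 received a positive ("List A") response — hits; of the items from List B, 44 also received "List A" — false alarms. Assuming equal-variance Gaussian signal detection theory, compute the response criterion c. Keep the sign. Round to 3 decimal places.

c = 0.255

H = 36/100 = 0.3600
FA = 44/100 = 0.4400
z(H) = z(0.3600) = -0.3585
z(FA) = z(0.4400) = -0.1510
c = −½·[z(H) + z(FA)] = −0.5 × (-0.3585 + (-0.1510)) = 0.25475
c > 0: the participant has a conservative response bias.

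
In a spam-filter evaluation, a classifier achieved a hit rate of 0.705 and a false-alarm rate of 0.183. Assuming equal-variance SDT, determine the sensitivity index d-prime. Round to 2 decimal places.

d-prime = 1.44

Φ⁻¹(0.705) = 0.539, Φ⁻¹(0.183) = -0.904
d' = z(H) − z(FA) = 0.539 − (-0.904) = 1.443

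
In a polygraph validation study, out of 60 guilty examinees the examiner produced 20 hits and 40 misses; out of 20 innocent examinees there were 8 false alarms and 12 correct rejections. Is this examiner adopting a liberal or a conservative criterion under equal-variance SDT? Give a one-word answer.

conservative

z(H) = -0.431, z(FA) = -0.253
c = −½·(z(H) + z(FA)) = 0.342
c > 0 → conservative criterion (biased toward responding “no”).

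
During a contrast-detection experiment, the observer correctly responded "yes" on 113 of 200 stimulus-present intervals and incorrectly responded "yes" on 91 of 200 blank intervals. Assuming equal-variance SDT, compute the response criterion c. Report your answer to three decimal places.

c = -0.025

H = 113/200 = 0.5650
FA = 91/200 = 0.4550
z(0.5650) = 0.1637, z(0.4550) = -0.1130
c = −½·[z(H) + z(FA)] = −0.5 × (0.1637 + (-0.1130)) = -0.02535
c < 0: the observer has a liberal response bias.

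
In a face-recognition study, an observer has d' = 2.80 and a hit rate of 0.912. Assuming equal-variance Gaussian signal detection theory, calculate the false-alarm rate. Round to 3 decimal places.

z(hit rate) = z(0.912) = 1.3532
z(FA) = z(H) − d' = 1.3532 − 2.80 = -1.4468
false-alarm rate = Φ(-1.4468) = 0.0740

false-alarm rate = 0.074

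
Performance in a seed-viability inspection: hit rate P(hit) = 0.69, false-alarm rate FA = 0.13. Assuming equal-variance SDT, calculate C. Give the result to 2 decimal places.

z(H) = 0.496
z(FA) = -1.126
c = −½·[z(H) + z(FA)] = −0.5 × (0.496 + (-1.126)) = 0.315

C = 0.32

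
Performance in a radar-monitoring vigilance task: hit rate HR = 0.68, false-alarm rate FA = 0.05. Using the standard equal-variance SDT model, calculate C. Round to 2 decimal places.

z(H) = 0.4677
z(FA) = -1.6449
c = −½·[z(H) + z(FA)] = −0.5 × (0.4677 + (-1.6449)) = 0.5886

C = 0.59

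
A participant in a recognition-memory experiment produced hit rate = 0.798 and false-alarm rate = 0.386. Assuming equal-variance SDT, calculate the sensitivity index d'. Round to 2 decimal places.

d' = 1.12

z(H) = 0.834
z(FA) = -0.290
d' = z(H) − z(FA) = 0.834 − (-0.290) = 1.124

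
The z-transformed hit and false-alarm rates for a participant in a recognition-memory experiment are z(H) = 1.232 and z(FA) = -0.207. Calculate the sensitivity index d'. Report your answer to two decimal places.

d' = z(H) − z(FA) = 1.232 − (-0.207) = 1.439

d' = 1.44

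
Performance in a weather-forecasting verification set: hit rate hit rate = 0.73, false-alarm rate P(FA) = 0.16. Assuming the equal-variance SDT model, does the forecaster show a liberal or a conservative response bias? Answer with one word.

conservative

z(H) = 0.613, z(FA) = -0.994
c = −½·(z(H) + z(FA)) = 0.1905
c > 0 → conservative criterion (biased toward responding “no”).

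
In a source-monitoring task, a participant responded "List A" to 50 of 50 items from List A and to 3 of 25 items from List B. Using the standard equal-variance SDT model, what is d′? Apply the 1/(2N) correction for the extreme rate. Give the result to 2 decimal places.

d′ = 3.50

The hit rate is 50/50 = 1, so apply the 1/(2N) correction: H → 1 − 1/(2·50) = 0.99000.
z(H) = z(0.99000) = 2.326
z(FA) = z(0.12000) = -1.175
d' = 2.326 − (-1.175) = 3.501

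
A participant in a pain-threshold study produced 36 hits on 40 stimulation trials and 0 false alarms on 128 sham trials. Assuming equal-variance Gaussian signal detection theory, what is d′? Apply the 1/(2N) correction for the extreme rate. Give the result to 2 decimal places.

The false-alarm rate is 0/128 = 0, so apply the 1/(2N) correction: FA → 1/(2·128) = 0.00391.
z(H) = z(0.90000) = 1.282
z(FA) = z(0.00391) = -2.660
d' = 1.282 − (-2.660) = 3.942

d′ = 3.94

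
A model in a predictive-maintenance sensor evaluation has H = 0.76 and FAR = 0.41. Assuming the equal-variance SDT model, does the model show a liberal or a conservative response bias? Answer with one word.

liberal

z(H) = 0.706, z(FA) = -0.228
c = −½·(z(H) + z(FA)) = -0.239
c < 0 → liberal criterion (biased toward responding “yes”).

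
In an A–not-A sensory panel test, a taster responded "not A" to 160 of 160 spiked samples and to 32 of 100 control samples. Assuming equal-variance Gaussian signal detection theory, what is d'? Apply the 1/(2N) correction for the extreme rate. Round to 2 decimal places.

The hit rate is 160/160 = 1, so apply the 1/(2N) correction: H → 1 − 1/(2·160) = 0.99687.
z(H) = z(0.99687) = 2.734
z(FA) = z(0.32000) = -0.468
d' = 2.734 − (-0.468) = 3.202

d' = 3.20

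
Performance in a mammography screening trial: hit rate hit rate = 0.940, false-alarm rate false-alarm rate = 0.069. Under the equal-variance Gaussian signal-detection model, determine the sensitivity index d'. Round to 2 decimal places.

Φ⁻¹(H) = Φ⁻¹(0.940) = 1.5548
Φ⁻¹(FA) = Φ⁻¹(0.069) = -1.4833
d' = z(H) − z(FA) = 1.5548 − (-1.4833) = 3.0381

d' = 3.04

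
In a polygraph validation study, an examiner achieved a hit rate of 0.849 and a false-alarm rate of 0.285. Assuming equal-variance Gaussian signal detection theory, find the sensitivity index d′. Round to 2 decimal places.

Φ⁻¹(0.849) = 1.0322, Φ⁻¹(0.285) = -0.5681
d' = z(H) − z(FA) = 1.0322 − (-0.5681) = 1.6003

d′ = 1.60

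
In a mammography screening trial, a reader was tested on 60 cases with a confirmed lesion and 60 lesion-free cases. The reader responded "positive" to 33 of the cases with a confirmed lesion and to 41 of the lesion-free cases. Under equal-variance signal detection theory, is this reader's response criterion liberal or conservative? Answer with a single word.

z(H) = 0.126, z(FA) = 0.477
c = −½·(z(H) + z(FA)) = -0.3015
c < 0 → liberal criterion (biased toward responding “yes”).

liberal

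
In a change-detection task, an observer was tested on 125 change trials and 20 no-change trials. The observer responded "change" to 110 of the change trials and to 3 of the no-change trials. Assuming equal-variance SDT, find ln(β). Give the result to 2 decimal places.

H = 110/125 = 0.8800
FA = 3/20 = 0.1500
Φ⁻¹(H) = 1.175
Φ⁻¹(FA) = -1.036
ln β = −½·[z(H)² − z(FA)²] = −0.5 × (1.381 − 1.073) = -0.154

ln β = -0.15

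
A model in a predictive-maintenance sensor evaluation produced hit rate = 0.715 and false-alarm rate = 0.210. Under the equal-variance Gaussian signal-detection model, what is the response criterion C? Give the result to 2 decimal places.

C = 0.12

z(H) = 0.5681
z(FA) = -0.8064
c = −½·[z(H) + z(FA)] = −0.5 × (0.5681 + (-0.8064)) = 0.11915
c > 0: the model has a conservative response bias.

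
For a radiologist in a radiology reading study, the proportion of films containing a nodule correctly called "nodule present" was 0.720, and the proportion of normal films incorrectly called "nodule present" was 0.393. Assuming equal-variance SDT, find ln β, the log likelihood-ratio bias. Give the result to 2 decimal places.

ln β = -0.13

z(H) = 0.583
z(FA) = -0.272
ln β = −½·[z(H)² − z(FA)²] = −0.5 × (0.340 − 0.074) = -0.133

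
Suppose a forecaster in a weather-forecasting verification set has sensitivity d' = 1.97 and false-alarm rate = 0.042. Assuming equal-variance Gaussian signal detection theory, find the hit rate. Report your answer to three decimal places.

hit rate = 0.596

z(false-alarm rate) = z(0.042) = -1.7279
z(H) = z(FA) + d' = -1.7279 + 1.97 = 0.2421
hit rate = Φ(0.2421) = 0.5956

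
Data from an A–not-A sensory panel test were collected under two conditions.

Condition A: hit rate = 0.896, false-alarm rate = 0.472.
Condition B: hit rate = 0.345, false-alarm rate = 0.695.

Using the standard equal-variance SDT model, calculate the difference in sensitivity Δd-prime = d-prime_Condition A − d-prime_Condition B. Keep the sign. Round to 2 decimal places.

Condition A: z(0.896) = 1.259, z(0.472) = -0.070, d' = 1.329
Condition B: z(0.345) = -0.399, z(0.695) = 0.510, d' = -0.909
Δd' = d'_Condition A − d'_Condition B = 1.329 − (-0.909) = 2.238
Condition A has the higher sensitivity.

Δd-prime = 2.24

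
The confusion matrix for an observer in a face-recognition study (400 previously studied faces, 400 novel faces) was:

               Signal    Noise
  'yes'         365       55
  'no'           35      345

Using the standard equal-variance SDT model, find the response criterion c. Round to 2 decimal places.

c = -0.13

H = 365/400 = 0.9125
FA = 55/400 = 0.1375
Φ⁻¹(H) = 1.3563
Φ⁻¹(FA) = -1.0916
c = −½·[z(H) + z(FA)] = −0.5 × (1.3563 + (-1.0916)) = -0.13235
c < 0: the observer has a liberal response bias.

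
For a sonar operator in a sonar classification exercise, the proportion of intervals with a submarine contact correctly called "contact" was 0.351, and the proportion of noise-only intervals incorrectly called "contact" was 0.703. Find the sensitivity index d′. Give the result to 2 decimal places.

Φ⁻¹(0.351) = -0.383, Φ⁻¹(0.703) = 0.533
d' = z(H) − z(FA) = -0.383 − 0.533 = -0.916

d′ = -0.92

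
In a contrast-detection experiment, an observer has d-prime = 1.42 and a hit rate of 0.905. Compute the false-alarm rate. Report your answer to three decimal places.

false-alarm rate = 0.456

z(hit rate) = z(0.905) = 1.3106
z(FA) = z(H) − d' = 1.3106 − 1.42 = -0.1094
false-alarm rate = Φ(-0.1094) = 0.4564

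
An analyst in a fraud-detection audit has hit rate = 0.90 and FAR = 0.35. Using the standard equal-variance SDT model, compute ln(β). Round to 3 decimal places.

ln β = -0.747

z(H) = 1.2816
z(FA) = -0.3853
ln β = −½·[z(H)² − z(FA)²] = −0.5 × (1.6425 − 0.1485) = -0.7470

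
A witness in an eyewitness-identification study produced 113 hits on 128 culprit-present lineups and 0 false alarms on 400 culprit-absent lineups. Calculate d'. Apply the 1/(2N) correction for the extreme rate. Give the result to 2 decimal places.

The false-alarm rate is 0/400 = 0, so apply the 1/(2N) correction: FA → 1/(2·400) = 0.00125.
z(H) = z(0.88281) = 1.189
z(FA) = z(0.00125) = -3.023
d' = 1.189 − (-3.023) = 4.212

d' = 4.21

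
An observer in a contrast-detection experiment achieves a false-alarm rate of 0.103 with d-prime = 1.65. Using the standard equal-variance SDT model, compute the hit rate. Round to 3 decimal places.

z(false-alarm rate) = z(0.103) = -1.2646
z(H) = z(FA) + d' = -1.2646 + 1.65 = 0.3854
hit rate = Φ(0.3854) = 0.6500

hit rate = 0.650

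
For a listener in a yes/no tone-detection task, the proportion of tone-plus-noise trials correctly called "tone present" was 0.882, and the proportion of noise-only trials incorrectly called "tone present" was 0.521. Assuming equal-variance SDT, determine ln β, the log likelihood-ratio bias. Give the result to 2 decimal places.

z(0.882) = 1.185, z(0.521) = 0.053
ln β = −½·[z(H)² − z(FA)²] = −0.5 × (1.404 − 0.003) = -0.7005

ln β = -0.70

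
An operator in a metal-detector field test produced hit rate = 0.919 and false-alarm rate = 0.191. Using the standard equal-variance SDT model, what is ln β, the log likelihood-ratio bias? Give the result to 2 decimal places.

ln β = -0.60

Φ⁻¹(0.919) = 1.398, Φ⁻¹(0.191) = -0.874
ln β = −½·[z(H)² − z(FA)²] = −0.5 × (1.954 − 0.764) = -0.595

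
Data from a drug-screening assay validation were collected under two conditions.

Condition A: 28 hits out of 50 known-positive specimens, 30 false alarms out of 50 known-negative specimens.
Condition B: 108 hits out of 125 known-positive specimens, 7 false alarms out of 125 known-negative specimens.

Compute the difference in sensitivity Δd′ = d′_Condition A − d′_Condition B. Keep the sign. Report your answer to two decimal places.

Δd′ = -2.79

Condition A: z(0.5600) = 0.151, z(0.6000) = 0.253, d' = -0.102
Condition B: z(0.8640) = 1.098, z(0.0560) = -1.589, d' = 2.687
Δd' = d'_Condition A − d'_Condition B = -0.102 − 2.687 = -2.789
Condition B has the higher sensitivity.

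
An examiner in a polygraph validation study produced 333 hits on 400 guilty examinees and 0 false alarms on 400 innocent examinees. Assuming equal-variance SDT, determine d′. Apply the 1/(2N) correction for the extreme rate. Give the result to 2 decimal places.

d′ = 3.99

The false-alarm rate is 0/400 = 0, so apply the 1/(2N) correction: FA → 1/(2·400) = 0.00125.
z(H) = z(0.83250) = 0.964
z(FA) = z(0.00125) = -3.023
d' = 0.964 − (-3.023) = 3.987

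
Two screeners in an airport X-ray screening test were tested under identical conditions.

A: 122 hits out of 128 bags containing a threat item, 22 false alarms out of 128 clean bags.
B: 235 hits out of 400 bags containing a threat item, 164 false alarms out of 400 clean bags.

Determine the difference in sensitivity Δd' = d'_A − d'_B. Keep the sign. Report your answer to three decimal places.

A: z(0.9531) = 1.6757, z(0.1719) = -0.9467, d' = 2.6224
B: z(0.5875) = 0.2211, z(0.4100) = -0.2275, d' = 0.4486
Δd' = d'_A − d'_B = 2.6224 − 0.4486 = 2.1738
A has the higher sensitivity.

Δd' = 2.174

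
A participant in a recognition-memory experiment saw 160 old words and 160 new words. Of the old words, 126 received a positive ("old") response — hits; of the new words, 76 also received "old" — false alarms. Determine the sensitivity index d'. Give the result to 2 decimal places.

d' = 0.86

H = 126/160 = 0.7875
FA = 76/160 = 0.4750
Φ⁻¹(H) = 0.7978
Φ⁻¹(FA) = -0.0627
d' = z(H) − z(FA) = 0.7978 − (-0.0627) = 0.8605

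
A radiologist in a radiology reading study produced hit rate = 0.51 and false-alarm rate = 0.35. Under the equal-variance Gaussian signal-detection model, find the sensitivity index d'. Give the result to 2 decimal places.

Φ⁻¹(H) = 0.0251
Φ⁻¹(FA) = -0.3853
d' = z(H) − z(FA) = 0.0251 − (-0.3853) = 0.4104

d' = 0.41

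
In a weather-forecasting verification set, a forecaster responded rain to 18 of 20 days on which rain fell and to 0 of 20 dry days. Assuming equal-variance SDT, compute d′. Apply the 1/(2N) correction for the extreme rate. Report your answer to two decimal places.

The false-alarm rate is 0/20 = 0, so apply the 1/(2N) correction: FA → 1/(2·20) = 0.02500.
z(H) = z(0.90000) = 1.282
z(FA) = z(0.02500) = -1.960
d' = 1.282 − (-1.960) = 3.242

d′ = 3.24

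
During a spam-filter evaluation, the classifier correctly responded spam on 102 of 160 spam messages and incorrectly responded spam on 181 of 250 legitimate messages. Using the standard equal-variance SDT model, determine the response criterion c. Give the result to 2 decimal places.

H = 102/160 = 0.6375
FA = 181/250 = 0.7240
z(H) = z(0.6375) = 0.352
z(FA) = z(0.7240) = 0.595
c = −½·[z(H) + z(FA)] = −0.5 × (0.352 + 0.595) = -0.4735

c = -0.47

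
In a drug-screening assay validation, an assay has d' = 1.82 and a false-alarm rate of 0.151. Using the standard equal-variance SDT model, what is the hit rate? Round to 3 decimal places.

z(false-alarm rate) = z(0.151) = -1.0322
z(H) = z(FA) + d' = -1.0322 + 1.82 = 0.7878
hit rate = Φ(0.7878) = 0.7846

hit rate = 0.785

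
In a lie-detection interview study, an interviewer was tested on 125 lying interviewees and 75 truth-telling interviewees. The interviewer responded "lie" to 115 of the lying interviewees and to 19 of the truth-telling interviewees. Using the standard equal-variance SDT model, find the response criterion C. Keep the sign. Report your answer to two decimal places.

C = -0.37

H = 115/125 = 0.9200
FA = 19/75 = 0.2533
Φ⁻¹(0.9200) = 1.405, Φ⁻¹(0.2533) = -0.664
c = −½·[z(H) + z(FA)] = −0.5 × (1.405 + (-0.664)) = -0.3705
c < 0: the interviewer has a liberal response bias.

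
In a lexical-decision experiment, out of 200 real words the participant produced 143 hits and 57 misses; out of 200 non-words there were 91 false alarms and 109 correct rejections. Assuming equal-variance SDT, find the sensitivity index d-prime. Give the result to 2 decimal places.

H = 143/200 = 0.7150
FA = 91/200 = 0.4550
Φ⁻¹(H) = Φ⁻¹(0.7150) = 0.5681
Φ⁻¹(FA) = Φ⁻¹(0.4550) = -0.1130
d' = z(H) − z(FA) = 0.5681 − (-0.1130) = 0.6811

d-prime = 0.68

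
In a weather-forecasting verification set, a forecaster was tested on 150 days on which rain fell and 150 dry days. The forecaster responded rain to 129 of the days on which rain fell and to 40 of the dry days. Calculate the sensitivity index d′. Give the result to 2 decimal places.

H = 129/150 = 0.8600
FA = 40/150 = 0.2667
z(0.8600) = 1.0803, z(0.2667) = -0.6228
d' = z(H) − z(FA) = 1.0803 − (-0.6228) = 1.7031

d′ = 1.70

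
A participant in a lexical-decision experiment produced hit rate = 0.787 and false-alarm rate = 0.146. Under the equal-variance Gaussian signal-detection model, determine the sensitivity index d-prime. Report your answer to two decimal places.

d-prime = 1.85

z(H) = z(0.787) = 0.7961
z(FA) = z(0.146) = -1.0537
d' = z(H) − z(FA) = 0.7961 − (-1.0537) = 1.8498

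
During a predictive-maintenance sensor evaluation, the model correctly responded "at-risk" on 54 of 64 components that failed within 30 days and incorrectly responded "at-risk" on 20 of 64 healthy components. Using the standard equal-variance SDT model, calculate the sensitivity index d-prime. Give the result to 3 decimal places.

d-prime = 1.499

H = 54/64 = 0.8438
FA = 20/64 = 0.3125
z(H) = 1.0102
z(FA) = -0.4888
d' = z(H) − z(FA) = 1.0102 − (-0.4888) = 1.4990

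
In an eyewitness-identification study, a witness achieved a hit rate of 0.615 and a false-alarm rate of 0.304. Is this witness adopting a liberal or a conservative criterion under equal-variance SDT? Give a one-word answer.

conservative

z(H) = 0.292, z(FA) = -0.513
c = −½·(z(H) + z(FA)) = 0.1105
c > 0 → conservative criterion (biased toward responding “no”).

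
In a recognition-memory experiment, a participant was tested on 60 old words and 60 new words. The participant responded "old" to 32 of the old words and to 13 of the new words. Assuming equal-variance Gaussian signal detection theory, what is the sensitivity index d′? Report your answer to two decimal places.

H = 32/60 = 0.5333
FA = 13/60 = 0.2167
z(0.5333) = 0.0836, z(0.2167) = -0.7834
d' = z(H) − z(FA) = 0.0836 − (-0.7834) = 0.8670

d′ = 0.87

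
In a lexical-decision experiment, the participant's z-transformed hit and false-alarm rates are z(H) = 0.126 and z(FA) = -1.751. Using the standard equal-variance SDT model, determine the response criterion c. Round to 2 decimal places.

c = 0.81

c = −½·[z(H) + z(FA)] = −½·(0.126 + (-1.751)) = 0.8125
c > 0: the participant has a conservative response bias.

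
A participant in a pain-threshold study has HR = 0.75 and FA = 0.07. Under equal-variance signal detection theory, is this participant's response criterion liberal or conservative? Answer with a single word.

conservative

z(H) = 0.674, z(FA) = -1.476
c = −½·(z(H) + z(FA)) = 0.401
c > 0 → conservative criterion (biased toward responding “no”).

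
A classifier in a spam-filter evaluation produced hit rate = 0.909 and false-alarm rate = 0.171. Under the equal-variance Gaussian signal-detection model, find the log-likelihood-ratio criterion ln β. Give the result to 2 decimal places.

ln β = -0.44

z(0.909) = 1.335, z(0.171) = -0.950
ln β = −½·[z(H)² − z(FA)²] = −0.5 × (1.782 − 0.903) = -0.4395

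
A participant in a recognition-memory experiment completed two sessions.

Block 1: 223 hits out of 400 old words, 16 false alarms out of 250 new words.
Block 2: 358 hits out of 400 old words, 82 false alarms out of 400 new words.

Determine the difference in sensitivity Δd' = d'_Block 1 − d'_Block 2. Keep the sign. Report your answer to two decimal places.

Δd' = -0.41

Block 1: z(0.5575) = 0.145, z(0.0640) = -1.522, d' = 1.667
Block 2: z(0.8950) = 1.254, z(0.2050) = -0.824, d' = 2.078
Δd' = d'_Block 1 − d'_Block 2 = 1.667 − 2.078 = -0.411
Block 2 has the higher sensitivity.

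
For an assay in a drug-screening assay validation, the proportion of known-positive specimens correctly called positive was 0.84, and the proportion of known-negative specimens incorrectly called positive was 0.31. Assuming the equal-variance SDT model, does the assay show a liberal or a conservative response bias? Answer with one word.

z(H) = 0.994, z(FA) = -0.496
c = −½·(z(H) + z(FA)) = -0.249
c < 0 → liberal criterion (biased toward responding “yes”).

liberal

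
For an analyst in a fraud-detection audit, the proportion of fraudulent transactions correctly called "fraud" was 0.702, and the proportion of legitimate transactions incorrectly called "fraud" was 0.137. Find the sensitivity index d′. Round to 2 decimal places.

z(0.702) = 0.5302, z(0.137) = -1.0939
d' = z(H) − z(FA) = 0.5302 − (-1.0939) = 1.6241

d′ = 1.62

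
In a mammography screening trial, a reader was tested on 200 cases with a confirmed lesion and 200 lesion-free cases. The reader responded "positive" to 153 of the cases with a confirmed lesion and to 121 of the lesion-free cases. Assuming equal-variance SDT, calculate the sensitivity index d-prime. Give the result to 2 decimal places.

d-prime = 0.46

H = 153/200 = 0.7650
FA = 121/200 = 0.6050
z(H) = 0.7225
z(FA) = 0.2663
d' = z(H) − z(FA) = 0.7225 − 0.2663 = 0.4562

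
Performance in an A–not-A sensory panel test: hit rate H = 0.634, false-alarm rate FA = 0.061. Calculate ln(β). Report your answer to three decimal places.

z(H) = 0.3425
z(FA) = -1.5464
ln β = −½·[z(H)² − z(FA)²] = −0.5 × (0.1173 − 2.3914) = 1.13705

ln β = 1.137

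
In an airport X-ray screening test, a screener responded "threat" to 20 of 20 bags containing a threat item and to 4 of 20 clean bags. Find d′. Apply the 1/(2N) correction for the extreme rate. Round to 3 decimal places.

The hit rate is 20/20 = 1, so apply the 1/(2N) correction: H → 1 − 1/(2·20) = 0.97500.
z(H) = z(0.97500) = 1.9600
z(FA) = z(0.20000) = -0.8416
d' = 1.9600 − (-0.8416) = 2.8016

d′ = 2.802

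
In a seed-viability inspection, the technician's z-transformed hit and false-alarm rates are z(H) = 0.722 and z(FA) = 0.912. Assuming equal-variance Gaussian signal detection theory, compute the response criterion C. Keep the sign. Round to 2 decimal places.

c = −½·[z(H) + z(FA)] = −½·(0.722 + 0.912) = -0.817
c < 0: the technician has a liberal response bias.

C = -0.82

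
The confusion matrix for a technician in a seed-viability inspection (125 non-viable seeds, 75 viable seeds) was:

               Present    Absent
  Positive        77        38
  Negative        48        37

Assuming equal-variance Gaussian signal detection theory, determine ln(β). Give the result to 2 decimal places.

H = 77/125 = 0.6160
FA = 38/75 = 0.5067
z(H) = z(0.6160) = 0.295
z(FA) = z(0.5067) = 0.017
ln β = −½·[z(H)² − z(FA)²] = −0.5 × (0.087 − 0.000) = -0.0435

ln β = -0.04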